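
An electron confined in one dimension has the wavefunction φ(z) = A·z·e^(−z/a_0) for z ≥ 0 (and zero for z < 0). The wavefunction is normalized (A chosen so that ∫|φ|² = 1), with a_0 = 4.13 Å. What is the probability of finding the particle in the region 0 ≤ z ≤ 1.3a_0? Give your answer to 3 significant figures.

P ≈ 0.482

P = ∫_{0}^{1.3a_0} |φ(z)|² dz.
The normalization integral ∫|φ|²dz over the whole domain equals a_0^3/4·A², and A² cancels in the ratio.
Let u = z/a_0; then A² and the length scale cancel, so P = ∫_{0}^{1.3} u^2·e^(-2·u) du ÷ ∫_{0}^{∞} u^2·e^(-2·u) du.
An antiderivative of u^2·e^(-2·u) is -(2·u^2 + 2·u + 1)·e^(-2·u)/4; evaluating from 0 to 1.3 gives 1/4 - 349·e^(-13/5)/200, while the full integral is 1/4.
This works out to P = 0.4816.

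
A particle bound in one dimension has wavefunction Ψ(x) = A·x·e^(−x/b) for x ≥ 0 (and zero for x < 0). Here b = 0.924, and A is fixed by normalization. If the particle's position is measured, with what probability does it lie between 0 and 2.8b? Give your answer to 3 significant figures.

|Ψ|² is the probability density, so P = ∫_{0}^{2.8b} |Ψ|² dx.
With A² fixed by ∫|Ψ|² = 1, i.e. A² = (b^3/4)^(−1), substitute and integrate.
Substituting u = x/b, A² and the length scale cancel in the ratio: P = ∫_{0}^{2.8} u^2·e^(-2·u) du / ∫_{0}^{∞} u^2·e^(-2·u) du.
With ∫ u^2·e^(-2·u) du = -(2·u^2 + 2·u + 1)·e^(-2·u)/4 + C, the region integral is 1/4 - 557·e^(-28/5)/100 and the full one is 1/4.
This works out to P = 0.9176.

P ≈ 0.918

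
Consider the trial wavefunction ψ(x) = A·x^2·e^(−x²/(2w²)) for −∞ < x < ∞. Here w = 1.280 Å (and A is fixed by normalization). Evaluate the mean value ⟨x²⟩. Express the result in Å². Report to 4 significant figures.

By definition ⟨x²⟩ = ∫ x^2 |ψ(x)|² dx.
The ratio of the moment integral to the normalization integral gives ⟨x²⟩ = 5·w^2/2.
With w = 1.280, ⟨x^2⟩ = 4.0960.

⟨x^2⟩ ≈ 4.096 Å^2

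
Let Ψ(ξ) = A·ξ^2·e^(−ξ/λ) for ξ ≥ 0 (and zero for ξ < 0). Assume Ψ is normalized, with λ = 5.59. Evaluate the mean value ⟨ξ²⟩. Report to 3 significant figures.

⟨ξ²⟩ = ∫ ξ^2 |Ψ|² dξ over the full domain.
Recall ∫₀^∞ ξ^m e^(−ξ/β) dξ = m!·β^(m+1), since the A² factors cancel between numerator and denominator, ⟨ξ²⟩ = 15·λ^2/2.
Putting λ = 5.59 gives 234.4.

⟨ξ^2⟩ ≈ 234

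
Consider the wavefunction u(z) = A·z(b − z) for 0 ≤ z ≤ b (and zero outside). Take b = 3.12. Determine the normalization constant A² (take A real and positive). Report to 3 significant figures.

A^2 ≈ 0.101

The normalization condition is ∫|u|² dz = 1 from 0 to b.
Expanding the polynomial and integrating term by term, ∫|u|² dz = A²·(b^5/30).
Setting this equal to 1 gives A² = 1/(b^5/30).
Plugging in b = 3.12 yields A = 0.3185.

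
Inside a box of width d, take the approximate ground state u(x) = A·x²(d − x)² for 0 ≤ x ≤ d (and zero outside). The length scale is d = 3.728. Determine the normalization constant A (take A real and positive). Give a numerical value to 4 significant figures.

A ≈ 0.06730

We need A² ∫|f|² dx = 1, taking the integral from 0 to d.
Expanding the polynomial and integrating term by term, with u = A·x²(d − x)², the integral evaluates to A²·[d^9/630].
So A² = (d^9/630)^(−1).
Substituting d = 3.728 gives A² = 0.0045296, so A = 0.067302.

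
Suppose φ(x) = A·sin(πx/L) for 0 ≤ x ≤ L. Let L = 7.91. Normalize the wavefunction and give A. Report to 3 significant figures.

A ≈ 0.503

Normalization requires ∫|φ|² dx = 1, integrated from 0 to L.
Using sin²θ = (1 − cos 2θ)/2, with φ = A·sin(πx/L), the integral evaluates to A²·[L/2].
With L = 7.91: A² = 0.2528 and A = 0.5028.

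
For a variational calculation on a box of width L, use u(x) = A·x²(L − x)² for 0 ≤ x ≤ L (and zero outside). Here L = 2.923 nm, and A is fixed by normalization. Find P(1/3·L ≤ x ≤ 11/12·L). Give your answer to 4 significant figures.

The probability is P = ∫ |u|² dx over [1/3·L, 11/12·L].
Since A² = 1/(L^9/630), this is the region integral divided by the full normalization integral.
Let t = x/L; then A² and the length scale cancel, so P = ∫_{1/3}^{11/12} t^4·(1 - t)^4 dt ÷ ∫_{0}^{1} t^4·(1 - t)^4 dt.
An antiderivative of t^4·(1 - t)^4 is t^5·(70·t^4 - 315·t^3 + 540·t^2 - 420·t + 126)/630; evaluating from 1/3 to 11/12 gives ≈ 0.00135678, while the full integral is 1/630.
This works out to P = 0.85477.

P ≈ 0.8548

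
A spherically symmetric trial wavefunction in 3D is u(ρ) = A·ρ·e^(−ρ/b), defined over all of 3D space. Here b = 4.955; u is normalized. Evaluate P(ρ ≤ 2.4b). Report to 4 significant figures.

P ≈ 0.5237

P = ∫ |u|² 4πρ² dρ over ρ ≤ 2.4b.
The full normalization integral is A²·[3·π·b^5] = 1, fixing A².
In terms of t = ρ/b (A², 4π and the length scale all cancel between numerator and denominator), P = [∫_{0}^{2.4} t^4·e^(-2·t) dt] / [∫_{0}^{∞} t^4·e^(-2·t) dt].
With ∫ t^4·e^(-2·t) dt = -(t^4/2 + t^3 + 3·t^2/2 + 3·t/2 + 3/4)·e^(-2·t) + C, the region integral is ≈ 0.392806 and the full one is 3/4.
The region integral divided by the full integral gives P = 0.52374.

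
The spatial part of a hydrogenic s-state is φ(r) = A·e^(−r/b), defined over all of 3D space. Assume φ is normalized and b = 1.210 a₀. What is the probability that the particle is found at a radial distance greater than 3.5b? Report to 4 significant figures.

P ≈ 0.02964

With dV = 4πr²dr, the probability is ∫|φ|² dV over r > 3.5b.
The full normalization integral is A²·[π·b^3] = 1, fixing A².
Substituting u = r/b, A², 4π and the length scale all cancel in the ratio: P = ∫_{3.5}^{∞} u^2·e^(-2·u) du / ∫_{0}^{∞} u^2·e^(-2·u) du.
With ∫ u^2·e^(-2·u) du = -(2·u^2 + 2·u + 1)·e^(-2·u)/4 + C, the region integral is 65·e^(-7)/8 and the full one is 1/4.
The region integral divided by the full integral gives P = 0.029636.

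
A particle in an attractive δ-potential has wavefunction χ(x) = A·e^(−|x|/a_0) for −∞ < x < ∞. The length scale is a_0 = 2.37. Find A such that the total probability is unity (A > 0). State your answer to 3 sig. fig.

Require ∫ |χ|² dx = 1 over the whole domain.
With ∫₀^∞ x^0 e^(−αx) dx = 0!/α^1, the integral (without the A² prefactor) comes out to a_0.
With a_0 = 2.37: A² = 0.4219 and A = 0.6496.

A ≈ 0.650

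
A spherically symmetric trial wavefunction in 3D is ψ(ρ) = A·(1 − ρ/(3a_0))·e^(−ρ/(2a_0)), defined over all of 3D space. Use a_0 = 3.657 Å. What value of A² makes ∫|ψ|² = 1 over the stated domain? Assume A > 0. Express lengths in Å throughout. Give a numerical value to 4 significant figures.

Normalization requires ∫|ψ|² 4πρ² dρ = 1, integrated from 0 to ∞.
Carrying out the integral gives A² · 8·π·a_0^3/3.
Setting this equal to 1 gives A² = 1/(8·π·a_0^3/3).
Substituting a_0 = 3.657 gives A² = 0.0024407, so A = 0.049403.

A^2 ≈ 0.002441 Å^(-3)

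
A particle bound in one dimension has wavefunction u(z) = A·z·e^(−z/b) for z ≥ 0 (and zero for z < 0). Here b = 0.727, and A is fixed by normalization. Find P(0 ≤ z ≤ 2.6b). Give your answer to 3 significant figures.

|u|² is the probability density, so P = ∫_{0}^{2.6b} |u|² dz.
With A² fixed by ∫|u|² = 1, i.e. A² = (b^3/4)^(−1), substitute and integrate.
Substituting t = z/b, A² and the length scale cancel in the ratio: P = ∫_{0}^{2.6} t^2·e^(-2·t) dt / ∫_{0}^{∞} t^2·e^(-2·t) dt.
With ∫ t^2·e^(-2·t) dt = -(2·t^2 + 2·t + 1)·e^(-2·t)/4 + C, the region integral is 1/4 - 493·e^(-26/5)/100 and the full one is 1/4.
Taking the ratio, P = 0.8912.

P ≈ 0.891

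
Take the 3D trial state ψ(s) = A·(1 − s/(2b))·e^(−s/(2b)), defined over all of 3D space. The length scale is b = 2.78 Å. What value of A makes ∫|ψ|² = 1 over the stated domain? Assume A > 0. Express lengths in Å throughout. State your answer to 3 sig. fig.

A ≈ 0.0430 Å^(-3/2)

The normalization condition is ∫|ψ|² 4πs² ds = 1 from 0 to ∞.
The angular integral contributes 4π, leaving ∫₀^∞ s²|ψ|² ds.
∫|ψ|² 4πs² ds = A²·(8·π·b^3).
Plugging in b = 2.78 yields A = 0.04303.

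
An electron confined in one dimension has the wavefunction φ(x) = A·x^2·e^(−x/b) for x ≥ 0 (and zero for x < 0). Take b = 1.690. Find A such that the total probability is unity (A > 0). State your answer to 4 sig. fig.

A ≈ 0.3110

Require ∫ |φ|² dx = 1 over the whole domain.
∫|φ|² dx = A²·(3·b^5/4).
Substituting b = 1.690 gives A² = 0.096718, so A = 0.31099.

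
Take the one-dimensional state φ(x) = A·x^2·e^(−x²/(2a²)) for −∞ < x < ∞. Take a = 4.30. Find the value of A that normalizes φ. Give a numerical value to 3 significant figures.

We need A² ∫|f|² dx = 1, taking the integral from −∞ to ∞.
With ∫_{−∞}^{∞} x^(2m) e^(−αx²) dx = (2m−1)!!·√π / (2^m α^(m+1/2)), ∫|φ|² dx = A²·(3·√(π)·a^5/4).
Hence A² = 1/[3·√(π)·a^5/4].
With a = 4.30: A² = 0.0005117 and A = 0.02262.

A ≈ 0.0226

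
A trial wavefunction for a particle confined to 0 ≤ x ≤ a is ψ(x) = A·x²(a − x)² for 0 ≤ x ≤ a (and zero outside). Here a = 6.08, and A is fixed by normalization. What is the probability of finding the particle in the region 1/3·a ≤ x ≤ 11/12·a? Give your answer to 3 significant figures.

P = ∫_{1/3·a}^{11/12·a} |ψ(x)|² dx.
The normalization integral ∫|ψ|²dx over the whole domain equals a^9/630·A², and A² cancels in the ratio.
Substituting u = x/a, A² and the length scale cancel in the ratio: P = ∫_{1/3}^{11/12} u^4·(1 - u)^4 du / ∫_{0}^{1} u^4·(1 - u)^4 du.
An antiderivative of u^4·(1 - u)^4 is u^5·(70·u^4 - 315·u^3 + 540·u^2 - 420·u + 126)/630; evaluating from 1/3 to 11/12 gives ≈ 0.0013568, while the full integral is 1/630.
Taking the ratio, P = 0.8548.

P ≈ 0.855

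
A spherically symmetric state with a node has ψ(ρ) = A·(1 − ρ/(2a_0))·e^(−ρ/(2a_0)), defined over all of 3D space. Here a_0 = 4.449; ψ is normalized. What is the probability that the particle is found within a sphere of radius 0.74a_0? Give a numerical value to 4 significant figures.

P ≈ 0.02130

Integrate the radial probability density 4πρ²|ψ|² over ρ ≤ 0.74a_0.
A² is fixed by ∫₀^∞ 4πρ²|ψ|² dρ = 1, i.e. A² = (8·π·a_0^3)^(−1).
Substituting u = ρ/a_0, A², 4π and the length scale all cancel in the ratio: P = ∫_{0}^{0.74} u^2·(1 - u/2)^2·e^(-u) du / ∫_{0}^{∞} u^2·(1 - u/2)^2·e^(-u) du.
Using ∫ u^2·(1 - u/2)^2·e^(-u) du = -(u^4/4 + u^2 + 2·u + 2)·e^(-u), the numerator is ≈ 0.0426085 and the denominator is 2.
Taking the ratio yields P = 0.021304.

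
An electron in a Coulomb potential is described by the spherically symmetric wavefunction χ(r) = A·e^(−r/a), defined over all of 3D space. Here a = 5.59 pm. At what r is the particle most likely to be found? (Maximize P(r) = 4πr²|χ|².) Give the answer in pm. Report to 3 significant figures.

r ≈ 5.59 pm

Differentiate P(r) = 4πr²|χ|² with respect to r and set to zero.
Solving yields r = a.
With a = 5.59, the most probable radial distance is 5.590 pm.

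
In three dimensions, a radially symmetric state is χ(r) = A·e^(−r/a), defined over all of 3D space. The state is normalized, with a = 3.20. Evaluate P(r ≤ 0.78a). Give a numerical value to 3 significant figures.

With dV = 4πr²dr, the probability is ∫|χ|² dV over r ≤ 0.78a.
A² is fixed by ∫₀^∞ 4πr²|χ|² dr = 1, i.e. A² = (π·a^3)^(−1).
Let u = r/a; then A², 4π and the length scale all cancel, so P = ∫_{0}^{0.78} u^2·e^(-2·u) du ÷ ∫_{0}^{∞} u^2·e^(-2·u) du.
An antiderivative of u^2·e^(-2·u) is -(2·u^2 + 2·u + 1)·e^(-2·u)/4; evaluating from 0 to 0.78 gives 1/4 - 4721·e^(-39/25)/5000, while the full integral is 1/4.
Taking the ratio yields P = 0.2064.

P ≈ 0.206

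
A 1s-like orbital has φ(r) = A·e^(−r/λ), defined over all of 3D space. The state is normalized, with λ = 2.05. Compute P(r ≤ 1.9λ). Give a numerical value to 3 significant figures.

P ≈ 0.731

With dV = 4πr²dr, the probability is ∫|φ|² dV over r ≤ 1.9λ.
A² is fixed by ∫₀^∞ 4πr²|φ|² dr = 1, i.e. A² = (π·λ^3)^(−1).
Substituting u = r/λ, A², 4π and the length scale all cancel in the ratio: P = ∫_{0}^{1.9} u^2·e^(-2·u) du / ∫_{0}^{∞} u^2·e^(-2·u) du.
With ∫ u^2·e^(-2·u) du = -(2·u^2 + 2·u + 1)·e^(-2·u)/4 + C, the region integral is 1/4 - 601·e^(-19/5)/200 and the full one is 1/4.
This evaluates to P = 0.7311.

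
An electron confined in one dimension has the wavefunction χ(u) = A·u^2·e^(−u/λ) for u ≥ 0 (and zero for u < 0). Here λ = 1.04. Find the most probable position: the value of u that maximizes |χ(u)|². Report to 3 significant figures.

Set d/du [|χ(u)|²] = 0 and solve for u > 0.
Solving yields u = 2·λ.
With λ = 1.04, the most probable position is 2.080.

u ≈ 2.08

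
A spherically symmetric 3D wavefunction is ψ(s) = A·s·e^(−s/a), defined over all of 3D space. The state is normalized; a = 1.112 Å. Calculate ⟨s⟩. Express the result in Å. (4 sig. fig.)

The expectation value is the |ψ|²-weighted average of s: ∫ s|ψ|² 4πs² ds.
Using ∫₀^∞ sⁿ e^(−αs) ds = n!/αⁿ⁺¹, since the A² factors cancel between numerator and denominator, ⟨s⟩ = 5·a/2.
Putting a = 1.112 gives 2.7800.

⟨s⟩ ≈ 2.780 Å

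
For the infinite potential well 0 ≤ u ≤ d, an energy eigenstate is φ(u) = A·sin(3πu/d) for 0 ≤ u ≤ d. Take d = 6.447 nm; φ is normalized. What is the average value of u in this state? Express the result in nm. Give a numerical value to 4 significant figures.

By definition ⟨u⟩ = ∫ u |φ(u)|² du.
Using sin²θ = (1 − cos 2θ)/2, since the A² factors cancel between numerator and denominator, ⟨u⟩ = d/2.
Putting d = 6.447 gives 3.2235.

⟨u⟩ ≈ 3.224 nm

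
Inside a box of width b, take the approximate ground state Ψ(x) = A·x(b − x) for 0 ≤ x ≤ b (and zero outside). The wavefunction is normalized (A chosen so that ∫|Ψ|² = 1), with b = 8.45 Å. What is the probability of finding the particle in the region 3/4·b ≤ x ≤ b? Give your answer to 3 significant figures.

P ≈ 0.104

|Ψ|² is the probability density, so P = ∫_{3/4·b}^{b} |Ψ|² dx.
With A² fixed by ∫|Ψ|² = 1, i.e. A² = (b^5/30)^(−1), substitute and integrate.
In terms of u = x/b (A² and the length scale cancel between numerator and denominator), P = [∫_{3/4}^{1} u^2·(1 - u)^2 du] / [∫_{0}^{1} u^2·(1 - u)^2 du].
Using ∫ u^2·(1 - u)^2 du = u^3·(6·u^2 - 15·u + 10)/30, the numerator is ≈ 0.0034505 and the denominator is 1/30.
This works out to P = 53/512.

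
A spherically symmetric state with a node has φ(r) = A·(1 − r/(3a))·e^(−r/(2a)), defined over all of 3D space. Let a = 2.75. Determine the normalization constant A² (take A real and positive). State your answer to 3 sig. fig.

A^2 ≈ 0.00574

Normalization requires ∫|φ|² 4πr² dr = 1, integrated from 0 to ∞.
In 3D with spherical symmetry the volume element is 4πr² dr.
Using ∫₀^∞ rⁿ e^(−αr) dr = n!/αⁿ⁺¹, with φ = A·(1 − r/(3a))·e^(−r/(2a)), the integral evaluates to A²·[8·π·a^3/3].
Hence A² = 1/[8·π·a^3/3].
Substituting a = 2.75 gives A² = 0.005740, so A = 0.07576.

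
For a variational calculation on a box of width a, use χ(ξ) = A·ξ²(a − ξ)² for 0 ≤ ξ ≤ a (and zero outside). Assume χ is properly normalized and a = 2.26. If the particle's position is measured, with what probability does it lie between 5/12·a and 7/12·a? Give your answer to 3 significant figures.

P ≈ 0.395

P = ∫_{5/12·a}^{7/12·a} |χ(ξ)|² dξ.
With A² fixed by ∫|χ|² = 1, i.e. A² = (a^9/630)^(−1), substitute and integrate.
Substituting u = ξ/a, A² and the length scale cancel in the ratio: P = ∫_{5/12}^{7/12} u^4·(1 - u)^4 du / ∫_{0}^{1} u^4·(1 - u)^4 du.
With ∫ u^4·(1 - u)^4 du = u^5·(70·u^4 - 315·u^3 + 540·u^2 - 420·u + 126)/630 + C, the region integral is ≈ 0.00062752 and the full one is 1/630.
Evaluating gives P = 0.3953.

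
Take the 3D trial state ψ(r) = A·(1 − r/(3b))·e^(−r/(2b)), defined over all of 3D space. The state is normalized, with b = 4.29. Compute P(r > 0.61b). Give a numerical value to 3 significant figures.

P ≈ 0.947

With dV = 4πr²dr, the probability is ∫|ψ|² dV over r > 0.61b.
The full normalization integral is A²·[8·π·b^3/3] = 1, fixing A².
Let u = r/b; then A², 4π and the length scale all cancel, so P = ∫_{0.61}^{∞} u^2·(1 - u/3)^2·e^(-u) du ÷ ∫_{0}^{∞} u^2·(1 - u/3)^2·e^(-u) du.
Using ∫ u^2·(1 - u/3)^2·e^(-u) du = (-u^4 + 2·u^3 - 3·u^2 - 6·u - 6)·e^(-u)/9, the numerator is ≈ 0.63154 and the denominator is 2/3.
Taking the ratio yields P = 0.9473.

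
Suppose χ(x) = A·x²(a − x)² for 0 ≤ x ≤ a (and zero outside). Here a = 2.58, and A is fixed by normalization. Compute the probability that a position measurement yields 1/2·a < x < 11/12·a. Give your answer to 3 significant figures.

|χ|² is the probability density, so P = ∫_{1/2·a}^{11/12·a} |χ|² dx.
With A² fixed by ∫|χ|² = 1, i.e. A² = (a^9/630)^(−1), substitute and integrate.
Substituting u = x/a, A² and the length scale cancel in the ratio: P = ∫_{1/2}^{11/12} u^4·(1 - u)^4 du / ∫_{0}^{1} u^4·(1 - u)^4 du.
An antiderivative of u^4·(1 - u)^4 is u^5·(70·u^4 - 315·u^3 + 540·u^2 - 420·u + 126)/630; evaluating from 1/2 to 11/12 gives ≈ 0.00079305, while the full integral is 1/630.
This works out to P = 0.4996.

P ≈ 0.500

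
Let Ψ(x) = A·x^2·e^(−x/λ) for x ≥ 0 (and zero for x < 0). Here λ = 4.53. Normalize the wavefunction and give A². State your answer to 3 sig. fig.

A^2 ≈ 0.000699

We need A² ∫|f|² dx = 1, taking the integral from 0 to ∞.
Recall ∫₀^∞ x^m e^(−x/β) dx = m!·β^(m+1), with Ψ = A·x^2·e^(−x/λ), the integral evaluates to A²·[3·λ^5/4].
Plugging in λ = 4.53 yields A = 0.02644.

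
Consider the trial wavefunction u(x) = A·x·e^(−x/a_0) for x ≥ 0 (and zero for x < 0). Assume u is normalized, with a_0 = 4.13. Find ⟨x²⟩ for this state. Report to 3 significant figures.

The expectation value is the |u|²-weighted average of x^2: ∫ x^2|u|² dx.
The ratio of the moment integral to the normalization integral gives ⟨x²⟩ = 3·a_0^2.
Putting a_0 = 4.13 gives 51.17.

⟨x^2⟩ ≈ 51.2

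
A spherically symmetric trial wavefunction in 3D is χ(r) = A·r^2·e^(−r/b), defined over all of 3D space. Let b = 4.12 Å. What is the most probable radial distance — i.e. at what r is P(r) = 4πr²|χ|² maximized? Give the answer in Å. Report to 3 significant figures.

r ≈ 12.4 Å

The maximum of P(r) = 4πr²|χ|² occurs where its derivative vanishes.
Solving yields r = 3·b.
With b = 4.12, the most probable radial distance is 12.36 Å.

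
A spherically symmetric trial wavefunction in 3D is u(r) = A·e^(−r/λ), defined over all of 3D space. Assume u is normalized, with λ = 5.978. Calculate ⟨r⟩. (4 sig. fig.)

⟨r⟩ = ∫ r |u|² 4πr² dr over the full domain.
Recall ∫₀^∞ r^m e^(−r/β) dr = m!·β^(m+1), the ratio of the moment integral to the normalization integral gives ⟨r⟩ = 3·λ/2.
Putting λ = 5.978 gives 8.9670.

⟨r⟩ ≈ 8.967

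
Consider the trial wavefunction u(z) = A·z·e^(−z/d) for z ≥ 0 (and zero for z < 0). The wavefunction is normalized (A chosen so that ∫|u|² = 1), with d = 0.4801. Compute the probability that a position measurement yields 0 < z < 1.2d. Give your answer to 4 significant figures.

P ≈ 0.4303

The probability is P = ∫ |u|² dz over [0, 1.2d].
With A² fixed by ∫|u|² = 1, i.e. A² = (d^3/4)^(−1), substitute and integrate.
In terms of t = z/d (A² and the length scale cancel between numerator and denominator), P = [∫_{0}^{1.2} t^2·e^(-2·t) dt] / [∫_{0}^{∞} t^2·e^(-2·t) dt].
With ∫ t^2·e^(-2·t) dt = -(2·t^2 + 2·t + 1)·e^(-2·t)/4 + C, the region integral is 1/4 - 157·e^(-12/5)/100 and the full one is 1/4.
Evaluating gives P = 0.43029.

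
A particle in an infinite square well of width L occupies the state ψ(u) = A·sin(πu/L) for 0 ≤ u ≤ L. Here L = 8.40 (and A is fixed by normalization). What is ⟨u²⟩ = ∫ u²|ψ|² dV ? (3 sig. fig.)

⟨u^2⟩ ≈ 19.9

By definition ⟨u²⟩ = ∫ u^2 |ψ(u)|² du.
Using sin²θ = (1 − cos 2θ)/2, the ratio of the moment integral to the normalization integral gives ⟨u²⟩ = -L^2/(2·π^2) + L^2/3.
Putting L = 8.40 gives 19.95.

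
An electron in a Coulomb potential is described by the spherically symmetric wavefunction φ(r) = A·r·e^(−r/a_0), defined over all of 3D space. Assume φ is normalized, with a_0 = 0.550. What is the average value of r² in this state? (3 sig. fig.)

⟨r^2⟩ ≈ 2.27

⟨r²⟩ = ∫ r^2 |φ|² 4πr² dr over the full domain.
Recall ∫₀^∞ r^m e^(−r/β) dr = m!·β^(m+1), since the A² factors cancel between numerator and denominator, ⟨r²⟩ = 15·a_0^2/2.
Putting a_0 = 0.550 gives 2.269.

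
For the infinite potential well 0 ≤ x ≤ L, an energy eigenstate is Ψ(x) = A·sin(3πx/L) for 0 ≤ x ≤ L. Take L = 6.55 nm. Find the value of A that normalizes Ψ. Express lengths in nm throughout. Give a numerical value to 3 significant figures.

Normalization requires ∫|Ψ|² dx = 1, integrated from 0 to L.
With ∫₀^L sin²(nπx/L) dx = L/2, ∫|Ψ|² dx = A²·(L/2).
Setting this equal to 1 gives A² = 1/(L/2).
Substituting L = 6.55 gives A² = 0.3053, so A = 0.5526.

A ≈ 0.553 nm^(-1/2)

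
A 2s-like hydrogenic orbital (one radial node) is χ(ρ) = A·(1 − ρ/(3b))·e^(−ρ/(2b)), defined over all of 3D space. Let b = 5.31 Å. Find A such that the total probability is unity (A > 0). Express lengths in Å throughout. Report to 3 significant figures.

We need A² ∫|f|² 4πρ² dρ = 1, taking the integral from 0 to ∞.
In 3D with spherical symmetry the volume element is 4πρ² dρ.
∫|χ|² 4πρ² dρ = A²·(8·π·b^3/3).
So A² = (8·π·b^3/3)^(−1).
With b = 5.31: A² = 0.0007973 and A = 0.02824.

A ≈ 0.0282 Å^(-3/2)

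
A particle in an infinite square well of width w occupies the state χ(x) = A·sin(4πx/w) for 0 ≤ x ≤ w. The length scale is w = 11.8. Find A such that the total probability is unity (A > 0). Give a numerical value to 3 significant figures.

The normalization condition is ∫|χ|² dx = 1 from 0 to w.
With ∫₀^w sin²(nπx/w) dx = w/2, carrying out the integral gives A² · w/2.
So A² = (w/2)^(−1).
Substituting w = 11.8 gives A² = 0.1695, so A = 0.4117.

A ≈ 0.412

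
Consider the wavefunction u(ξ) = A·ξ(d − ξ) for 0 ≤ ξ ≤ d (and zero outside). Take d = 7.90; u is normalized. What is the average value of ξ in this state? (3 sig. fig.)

By definition ⟨ξ⟩ = ∫ ξ |u(ξ)|² dξ.
Evaluating both integrals, ⟨ξ⟩ = d/2.
Putting d = 7.90 gives 3.950.

⟨ξ⟩ ≈ 3.95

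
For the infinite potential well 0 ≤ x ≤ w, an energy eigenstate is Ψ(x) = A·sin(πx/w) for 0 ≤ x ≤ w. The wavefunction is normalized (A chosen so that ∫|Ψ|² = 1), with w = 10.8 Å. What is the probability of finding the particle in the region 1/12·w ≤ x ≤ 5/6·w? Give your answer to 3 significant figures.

The probability is P = ∫ |Ψ|² dx over [1/12·w, 5/6·w].
The normalization integral ∫|Ψ|²dx over the whole domain equals w/2·A², and A² cancels in the ratio.
In terms of u = x/w (A² and the length scale cancel between numerator and denominator), P = [∫_{1/12}^{5/6} sin(π·u)^2 du] / [∫_{0}^{1} sin(π·u)^2 du].
An antiderivative of sin(π·u)^2 is u/2 - sin(2·π·u)/(4·π); evaluating from 1/12 to 5/6 gives 1/(8·π) + √(3)/(8·π) + 3/8, while the full integral is 1/2.
Taking the ratio, P = (1 + √(3) + 3·π)/(4·π).

P ≈ 0.967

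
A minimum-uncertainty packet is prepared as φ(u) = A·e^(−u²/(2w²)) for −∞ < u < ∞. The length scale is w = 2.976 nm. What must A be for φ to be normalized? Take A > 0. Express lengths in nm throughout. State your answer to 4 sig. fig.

A ≈ 0.4354 nm^(-1/2)

The normalization condition is ∫|φ|² du = 1 from −∞ to ∞.
The integral (without the A² prefactor) comes out to √(π)·w.
Setting this equal to 1 gives A² = 1/(√(π)·w).
With w = 2.976: A² = 0.18958 and A = 0.43541.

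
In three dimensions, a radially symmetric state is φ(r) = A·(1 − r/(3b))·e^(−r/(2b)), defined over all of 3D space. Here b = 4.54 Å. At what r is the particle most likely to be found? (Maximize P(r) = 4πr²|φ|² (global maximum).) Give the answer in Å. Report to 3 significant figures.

r ≈ 4.54 Å

Differentiate P(r) = 4πr²|φ|² with respect to r and set to zero.
Solving yields r = b.
With b = 4.54, the most probable radial distance is 4.540 Å.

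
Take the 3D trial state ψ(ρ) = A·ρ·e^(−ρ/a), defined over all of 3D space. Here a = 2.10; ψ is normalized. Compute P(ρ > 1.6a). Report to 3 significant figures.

P ≈ 0.781

Integrate the radial probability density 4πρ²|ψ|² over ρ > 1.6a.
A² is fixed by ∫₀^∞ 4πρ²|ψ|² dρ = 1, i.e. A² = (3·π·a^5)^(−1).
In terms of u = ρ/a (A², 4π and the length scale all cancel between numerator and denominator), P = [∫_{1.6}^{∞} u^4·e^(-2·u) du] / [∫_{0}^{∞} u^4·e^(-2·u) du].
Using ∫ u^4·e^(-2·u) du = -(u^4/2 + u^3 + 3·u^2/2 + 3·u/2 + 3/4)·e^(-2·u), the numerator is ≈ 0.58546 and the denominator is 3/4.
The region integral divided by the full integral gives P = 0.7806.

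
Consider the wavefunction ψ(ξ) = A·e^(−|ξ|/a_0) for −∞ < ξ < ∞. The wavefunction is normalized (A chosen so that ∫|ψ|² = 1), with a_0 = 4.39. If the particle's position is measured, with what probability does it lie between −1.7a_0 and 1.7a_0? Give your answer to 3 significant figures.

P ≈ 0.967

|ψ|² is the probability density, so P = ∫_{−1.7a_0}^{1.7a_0} |ψ|² dξ.
With A² fixed by ∫|ψ|² = 1, i.e. A² = (a_0)^(−1), substitute and integrate.
Both integrals are even about ξ = 0, so only the ξ ≥ 0 halves are needed (the factors of 2 cancel). Substituting u = ξ/a_0, A² and the length scale cancel in the ratio: P = ∫_{0}^{1.7} e^(-2·u) du / ∫_{0}^{∞} e^(-2·u) du.
With ∫ e^(-2·u) du = -e^(-2·u)/2 + C, the region integral is 1/2 - e^(-17/5)/2 and the full one is 1/2.
Evaluating gives P = 0.9666.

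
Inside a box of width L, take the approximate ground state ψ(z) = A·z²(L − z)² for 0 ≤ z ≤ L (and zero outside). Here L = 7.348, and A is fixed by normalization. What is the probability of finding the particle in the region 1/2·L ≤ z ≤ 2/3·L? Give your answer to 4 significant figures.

The probability is P = ∫ |ψ|² dz over [1/2·L, 2/3·L].
With A² fixed by ∫|ψ|² = 1, i.e. A² = (L^9/630)^(−1), substitute and integrate.
Let u = z/L; then A² and the length scale cancel, so P = ∫_{1/2}^{2/3} u^4·(1 - u)^4 du ÷ ∫_{0}^{1} u^4·(1 - u)^4 du.
With ∫ u^4·(1 - u)^4 du = u^5·(70·u^4 - 315·u^3 + 540·u^2 - 420·u + 126)/630 + C, the region integral is ≈ 0.000563737 and the full one is 1/630.
Taking the ratio, P = 0.35515.

P ≈ 0.3552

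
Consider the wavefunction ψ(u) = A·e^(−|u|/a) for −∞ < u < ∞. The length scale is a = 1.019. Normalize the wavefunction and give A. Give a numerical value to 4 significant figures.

A ≈ 0.9906

Normalization requires ∫|ψ|² du = 1, integrated from −∞ to ∞.
The integral (without the A² prefactor) comes out to a.
Setting this equal to 1 gives A² = 1/(a).
Substituting a = 1.019 gives A² = 0.98135, so A = 0.99063.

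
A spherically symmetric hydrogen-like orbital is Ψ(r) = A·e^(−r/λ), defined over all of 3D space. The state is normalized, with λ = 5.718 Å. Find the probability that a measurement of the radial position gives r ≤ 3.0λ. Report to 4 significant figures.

P ≈ 0.9380

P = ∫ |Ψ|² 4πr² dr over r ≤ 3.0λ.
The full normalization integral is A²·[π·λ^3] = 1, fixing A².
Let u = r/λ; then A², 4π and the length scale all cancel, so P = ∫_{0}^{3.0} u^2·e^(-2·u) du ÷ ∫_{0}^{∞} u^2·e^(-2·u) du.
Using ∫ u^2·e^(-2·u) du = -(2·u^2 + 2·u + 1)·e^(-2·u)/4, the numerator is 1/4 - 25·e^(-6)/4 and the denominator is 1/4.
Taking the ratio yields P = 0.93803.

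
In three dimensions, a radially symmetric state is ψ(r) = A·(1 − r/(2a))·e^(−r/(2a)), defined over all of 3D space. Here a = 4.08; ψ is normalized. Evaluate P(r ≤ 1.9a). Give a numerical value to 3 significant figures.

With dV = 4πr²dr, the probability is ∫|ψ|² dV over r ≤ 1.9a.
A² is fixed by ∫₀^∞ 4πr²|ψ|² dr = 1, i.e. A² = (8·π·a^3)^(−1).
In terms of u = r/a (A², 4π and the length scale all cancel between numerator and denominator), P = [∫_{0}^{1.9} u^2·(1 - u/2)^2·e^(-u) du] / [∫_{0}^{∞} u^2·(1 - u/2)^2·e^(-u) du].
An antiderivative of u^2·(1 - u/2)^2·e^(-u) is -(u^4/4 + u^2 + 2·u + 2)·e^(-u); evaluating from 0 to 1.9 gives ≈ 0.10526, while the full integral is 2.
This evaluates to P = 0.05263.

P ≈ 0.0526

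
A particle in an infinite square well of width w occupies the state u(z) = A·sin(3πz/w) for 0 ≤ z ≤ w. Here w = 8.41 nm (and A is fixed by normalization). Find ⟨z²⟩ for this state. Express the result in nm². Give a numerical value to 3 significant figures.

⟨z²⟩ = ∫ z^2 |u|² dz over the full domain.
Using sin²θ = (1 − cos 2θ)/2, since the A² factors cancel between numerator and denominator, ⟨z²⟩ = -w^2/(18·π^2) + w^2/3.
With w = 8.41, ⟨z^2⟩ = 23.18.

⟨z^2⟩ ≈ 23.2 nm^2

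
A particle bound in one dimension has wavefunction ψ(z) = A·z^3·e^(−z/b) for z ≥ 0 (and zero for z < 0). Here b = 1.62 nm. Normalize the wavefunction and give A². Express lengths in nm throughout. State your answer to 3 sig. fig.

We need A² ∫|f|² dz = 1, taking the integral from 0 to ∞.
With ∫₀^∞ z^6 e^(−αz) dz = 6!/α^7, the integral (without the A² prefactor) comes out to 45·b^7/8.
Setting this equal to 1 gives A² = 1/(45·b^7/8).
Substituting b = 1.62 gives A² = 0.006071, so A = 0.07792.

A^2 ≈ 0.00607 nm^(-7)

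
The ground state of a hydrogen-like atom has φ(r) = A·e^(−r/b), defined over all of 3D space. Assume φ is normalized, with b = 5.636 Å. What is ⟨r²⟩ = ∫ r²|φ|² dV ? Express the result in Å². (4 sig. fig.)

⟨r^2⟩ ≈ 95.29 Å^2

⟨r²⟩ = ∫ r^2 |φ|² 4πr² dr over the full domain.
With ∫₀^∞ r^4 e^(−αr) dr = 4!/α^5, since the A² factors cancel between numerator and denominator, ⟨r²⟩ = 3·b^2.
With b = 5.636, ⟨r^2⟩ = 95.293.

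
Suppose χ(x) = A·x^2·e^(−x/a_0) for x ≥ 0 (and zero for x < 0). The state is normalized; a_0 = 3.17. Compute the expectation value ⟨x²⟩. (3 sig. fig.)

⟨x²⟩ = ∫ x^2 |χ|² dx over the full domain.
Since the A² factors cancel between numerator and denominator, ⟨x²⟩ = 15·a_0^2/2.
Putting a_0 = 3.17 gives 75.37.

⟨x^2⟩ ≈ 75.4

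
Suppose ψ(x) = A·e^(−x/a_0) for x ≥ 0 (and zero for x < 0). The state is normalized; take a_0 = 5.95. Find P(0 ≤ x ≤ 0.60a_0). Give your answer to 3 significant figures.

P ≈ 0.699

|ψ|² is the probability density, so P = ∫_{0}^{0.60a_0} |ψ|² dx.
The normalization integral ∫|ψ|²dx over the whole domain equals a_0/2·A², and A² cancels in the ratio.
In terms of u = x/a_0 (A² and the length scale cancel between numerator and denominator), P = [∫_{0}^{0.60} e^(-2·u) du] / [∫_{0}^{∞} e^(-2·u) du].
Using ∫ e^(-2·u) du = -e^(-2·u)/2, the numerator is 1/2 - e^(-6/5)/2 and the denominator is 1/2.
This works out to P = 0.6988.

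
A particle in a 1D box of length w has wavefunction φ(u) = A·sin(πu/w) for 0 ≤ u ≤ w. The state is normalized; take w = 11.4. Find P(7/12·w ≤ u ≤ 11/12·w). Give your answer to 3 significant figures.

The probability is P = ∫ |φ|² du over [7/12·w, 11/12·w].
Since A² = 1/(w/2), this is the region integral divided by the full normalization integral.
Substituting t = u/w, A² and the length scale cancel in the ratio: P = ∫_{7/12}^{11/12} sin(π·t)^2 dt / ∫_{0}^{1} sin(π·t)^2 dt.
With ∫ sin(π·t)^2 dt = t/2 - sin(2·π·t)/(4·π) + C, the region integral is 1/6 and the full one is 1/2.
This works out to P = 1/3.

P ≈ 0.333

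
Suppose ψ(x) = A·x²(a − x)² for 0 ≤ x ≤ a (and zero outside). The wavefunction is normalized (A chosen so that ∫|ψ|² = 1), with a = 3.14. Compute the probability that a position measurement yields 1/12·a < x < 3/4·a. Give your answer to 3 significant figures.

P ≈ 0.951

The probability is P = ∫ |ψ|² dx over [1/12·a, 3/4·a].
Since A² = 1/(a^9/630), this is the region integral divided by the full normalization integral.
Substituting u = x/a, A² and the length scale cancel in the ratio: P = ∫_{1/12}^{3/4} u^4·(1 - u)^4 du / ∫_{0}^{1} u^4·(1 - u)^4 du.
An antiderivative of u^4·(1 - u)^4 is u^5·(70·u^4 - 315·u^3 + 540·u^2 - 420·u + 126)/630; evaluating from 1/12 to 3/4 gives ≈ 0.0015090, while the full integral is 1/630.
This works out to P = 0.9507.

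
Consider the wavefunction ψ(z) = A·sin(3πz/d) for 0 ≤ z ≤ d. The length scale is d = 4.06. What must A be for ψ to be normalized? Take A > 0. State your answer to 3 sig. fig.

Require ∫ |ψ|² dz = 1 over the whole domain.
Using sin²θ = (1 − cos 2θ)/2, the integral (without the A² prefactor) comes out to d/2.
Substituting d = 4.06 gives A² = 0.4926, so A = 0.7019.

A ≈ 0.702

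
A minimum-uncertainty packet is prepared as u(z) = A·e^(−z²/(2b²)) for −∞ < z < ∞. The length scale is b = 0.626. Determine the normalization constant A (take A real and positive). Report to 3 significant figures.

A ≈ 0.949

Normalization requires ∫|u|² dz = 1, integrated from −∞ to ∞.
Using the Gaussian integral ∫_{−∞}^{∞} e^(−αz²) dz = √(π/α), carrying out the integral gives A² · √(π)·b.
Setting this equal to 1 gives A² = 1/(√(π)·b).
With b = 0.626: A² = 0.9013 and A = 0.9493.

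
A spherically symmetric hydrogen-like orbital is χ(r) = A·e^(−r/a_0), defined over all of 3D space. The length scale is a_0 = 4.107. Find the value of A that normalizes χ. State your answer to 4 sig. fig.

A ≈ 0.06779

Normalization requires ∫|χ|² 4πr² dr = 1, integrated from 0 to ∞.
The angular integral contributes 4π, leaving ∫₀^∞ r²|χ|² dr.
Using ∫₀^∞ rⁿ e^(−αr) dr = n!/αⁿ⁺¹, carrying out the integral gives A² · π·a_0^3.
With a_0 = 4.107: A² = 0.0045949 and A = 0.067786.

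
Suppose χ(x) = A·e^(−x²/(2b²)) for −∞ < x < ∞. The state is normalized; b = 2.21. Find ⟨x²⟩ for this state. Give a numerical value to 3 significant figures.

⟨x²⟩ = ∫ x^2 |χ|² dx over the full domain.
Evaluating both integrals, ⟨x²⟩ = b^2/2.
Putting b = 2.21 gives 2.442.

⟨x^2⟩ ≈ 2.44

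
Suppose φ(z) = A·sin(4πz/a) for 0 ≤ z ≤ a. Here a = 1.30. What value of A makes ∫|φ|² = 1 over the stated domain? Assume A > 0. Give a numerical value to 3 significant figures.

A ≈ 1.24

Normalization requires ∫|φ|² dz = 1, integrated from 0 to a.
Using sin²θ = (1 − cos 2θ)/2, the integral (without the A² prefactor) comes out to a/2.
Hence A² = 1/[a/2].
With a = 1.30: A² = 1.538 and A = 1.240.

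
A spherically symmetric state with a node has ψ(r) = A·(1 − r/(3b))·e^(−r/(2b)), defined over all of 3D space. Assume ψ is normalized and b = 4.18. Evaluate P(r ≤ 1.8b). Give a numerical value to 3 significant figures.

P ≈ 0.302

P = ∫ |ψ|² 4πr² dr over r ≤ 1.8b.
Normalization gives A² = 1/(8·π·b^3/3).
Substituting u = r/b, A², 4π and the length scale all cancel in the ratio: P = ∫_{0}^{1.8} u^2·(1 - u/3)^2·e^(-u) du / ∫_{0}^{∞} u^2·(1 - u/3)^2·e^(-u) du.
With ∫ u^2·(1 - u/3)^2·e^(-u) du = (-u^4 + 2·u^3 - 3·u^2 - 6·u - 6)·e^(-u)/9 + C, the region integral is 2/3 - 5282·e^(-9/5)/1875 and the full one is 2/3.
This evaluates to P = 0.3015.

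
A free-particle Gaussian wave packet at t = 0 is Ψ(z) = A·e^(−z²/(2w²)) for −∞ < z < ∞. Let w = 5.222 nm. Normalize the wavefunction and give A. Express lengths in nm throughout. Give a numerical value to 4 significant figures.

We need A² ∫|f|² dz = 1, taking the integral from −∞ to ∞.
The integral (without the A² prefactor) comes out to √(π)·w.
Substituting w = 5.222 gives A² = 0.10804, so A = 0.32870.

A ≈ 0.3287 nm^(-1/2)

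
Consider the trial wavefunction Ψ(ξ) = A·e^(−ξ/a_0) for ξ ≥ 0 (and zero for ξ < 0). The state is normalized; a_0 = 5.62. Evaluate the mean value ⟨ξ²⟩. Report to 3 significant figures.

⟨ξ^2⟩ ≈ 15.8

By definition ⟨ξ²⟩ = ∫ ξ^2 |Ψ(ξ)|² dξ.
Since the A² factors cancel between numerator and denominator, ⟨ξ²⟩ = a_0^2/2.
With a_0 = 5.62, ⟨ξ^2⟩ = 15.79.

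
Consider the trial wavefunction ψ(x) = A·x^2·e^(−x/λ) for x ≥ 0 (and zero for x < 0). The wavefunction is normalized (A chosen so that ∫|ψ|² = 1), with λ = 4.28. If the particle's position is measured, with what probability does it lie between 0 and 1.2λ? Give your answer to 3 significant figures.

P ≈ 0.0959

|ψ|² is the probability density, so P = ∫_{0}^{1.2λ} |ψ|² dx.
With A² fixed by ∫|ψ|² = 1, i.e. A² = (3·λ^5/4)^(−1), substitute and integrate.
In terms of u = x/λ (A² and the length scale cancel between numerator and denominator), P = [∫_{0}^{1.2} u^4·e^(-2·u) du] / [∫_{0}^{∞} u^4·e^(-2·u) du].
With ∫ u^4·e^(-2·u) du = -(u^4/2 + u^3 + 3·u^2/2 + 3·u/2 + 3/4)·e^(-2·u) + C, the region integral is ≈ 0.071901 and the full one is 3/4.
Taking the ratio, P = 0.09587.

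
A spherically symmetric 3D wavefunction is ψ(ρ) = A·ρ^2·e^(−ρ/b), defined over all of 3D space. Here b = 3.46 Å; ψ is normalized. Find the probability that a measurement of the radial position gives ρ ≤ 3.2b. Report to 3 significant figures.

P ≈ 0.458

Integrate the radial probability density 4πρ²|ψ|² over ρ ≤ 3.2b.
A² is fixed by ∫₀^∞ 4πρ²|ψ|² dρ = 1, i.e. A² = (45·π·b^7/2)^(−1).
In terms of u = ρ/b (A², 4π and the length scale all cancel between numerator and denominator), P = [∫_{0}^{3.2} u^6·e^(-2·u) du] / [∫_{0}^{∞} u^6·e^(-2·u) du].
Using ∫ u^6·e^(-2·u) du = -(4·u^6 + 12·u^5 + 30·u^4 + 60·u^3 + 90·u^2 + 90·u + 45)·e^(-2·u)/8, the numerator is ≈ 2.5744 and the denominator is 45/8.
The region integral divided by the full integral gives P = 0.4577.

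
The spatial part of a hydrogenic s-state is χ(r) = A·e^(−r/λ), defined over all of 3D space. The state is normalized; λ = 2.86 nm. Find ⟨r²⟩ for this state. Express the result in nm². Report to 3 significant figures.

The expectation value is the |χ|²-weighted average of r^2: ∫ r^2|χ|² 4πr² dr.
Recall ∫₀^∞ r^m e^(−r/β) dr = m!·β^(m+1), since the A² factors cancel between numerator and denominator, ⟨r²⟩ = 3·λ^2.
With λ = 2.86, ⟨r^2⟩ = 24.54.

⟨r^2⟩ ≈ 24.5 nm^2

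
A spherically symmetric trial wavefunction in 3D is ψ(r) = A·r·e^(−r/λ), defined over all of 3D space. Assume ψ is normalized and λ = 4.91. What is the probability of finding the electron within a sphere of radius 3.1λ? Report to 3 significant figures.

P ≈ 0.741

Integrate the radial probability density 4πr²|ψ|² over r ≤ 3.1λ.
Normalization gives A² = 1/(3·π·λ^5).
Let u = r/λ; then A², 4π and the length scale all cancel, so P = ∫_{0}^{3.1} u^4·e^(-2·u) du ÷ ∫_{0}^{∞} u^4·e^(-2·u) du.
An antiderivative of u^4·e^(-2·u) is -(u^4/2 + u^3 + 3·u^2/2 + 3·u/2 + 3/4)·e^(-2·u); evaluating from 0 to 3.1 gives ≈ 0.55562, while the full integral is 3/4.
This evaluates to P = 0.7408.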